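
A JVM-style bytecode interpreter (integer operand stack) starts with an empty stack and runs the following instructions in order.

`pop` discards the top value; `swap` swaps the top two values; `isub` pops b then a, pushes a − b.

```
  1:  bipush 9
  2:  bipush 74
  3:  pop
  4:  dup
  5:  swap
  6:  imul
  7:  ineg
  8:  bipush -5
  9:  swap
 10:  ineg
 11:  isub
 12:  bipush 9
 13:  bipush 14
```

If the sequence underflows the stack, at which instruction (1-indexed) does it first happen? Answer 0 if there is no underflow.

0

bipush 9  : [9]
bipush 74 : [9, 74]
pop       : [9]
dup       : [9, 9]
swap      : [9, 9]
imul      : [81]
ineg      : [-81]
bipush -5 : [-81, -5]
swap      : [-5, -81]
ineg      : [-5, 81]
isub      : [-86]
bipush 9  : [-86, 9]
bipush 14 : [-86, 9, 14]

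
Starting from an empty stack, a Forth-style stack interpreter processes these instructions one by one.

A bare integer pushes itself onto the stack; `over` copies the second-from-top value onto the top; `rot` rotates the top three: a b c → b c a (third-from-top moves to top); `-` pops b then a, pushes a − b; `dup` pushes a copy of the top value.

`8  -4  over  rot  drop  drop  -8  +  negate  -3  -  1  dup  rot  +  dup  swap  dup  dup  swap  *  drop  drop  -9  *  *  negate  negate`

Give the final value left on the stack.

-144

8      → [8]
-4     → [8, -4]
over   → [8, -4, 8]
rot    → [-4, 8, 8]
drop   → [-4, 8]
drop   → [-4]
-8     → [-4, -8]
+      → [-12]
negate → [12]
-3     → [12, -3]
-      → [15]
1      → [15, 1]
dup    → [15, 1, 1]
rot    → [1, 1, 15]
+      → [1, 16]
dup    → [1, 16, 16]
swap   → [1, 16, 16]
dup    → [1, 16, 16, 16]
dup    → [1, 16, 16, 16, 16]
swap   → [1, 16, 16, 16, 16]
*      → [1, 16, 16, 256]
drop   → [1, 16, 16]
drop   → [1, 16]
-9     → [1, 16, -9]
*      → [1, -144]
*      → [-144]
negate → [144]
negate → [-144]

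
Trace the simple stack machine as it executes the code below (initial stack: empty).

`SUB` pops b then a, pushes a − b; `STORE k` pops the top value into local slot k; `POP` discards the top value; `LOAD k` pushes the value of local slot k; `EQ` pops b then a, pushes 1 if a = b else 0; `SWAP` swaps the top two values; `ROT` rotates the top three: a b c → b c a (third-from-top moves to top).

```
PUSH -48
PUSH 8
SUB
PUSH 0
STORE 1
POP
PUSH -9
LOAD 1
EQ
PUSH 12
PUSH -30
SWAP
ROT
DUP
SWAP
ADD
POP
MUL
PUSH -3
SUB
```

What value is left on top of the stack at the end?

PUSH -48 → -48
PUSH 8   → -48 8
SUB      → -56
PUSH 0   → -56 0
STORE 1  → -56
POP      → (empty)
PUSH -9  → -9
LOAD 1   → -9 0
EQ       → 0
PUSH 12  → 0 12
PUSH -30 → 0 12 -30
SWAP     → 0 -30 12
ROT      → -30 12 0
DUP      → -30 12 0 0
SWAP     → -30 12 0 0
ADD      → -30 12 0
POP      → -30 12
MUL      → -360
PUSH -3  → -360 -3
SUB      → -357

-357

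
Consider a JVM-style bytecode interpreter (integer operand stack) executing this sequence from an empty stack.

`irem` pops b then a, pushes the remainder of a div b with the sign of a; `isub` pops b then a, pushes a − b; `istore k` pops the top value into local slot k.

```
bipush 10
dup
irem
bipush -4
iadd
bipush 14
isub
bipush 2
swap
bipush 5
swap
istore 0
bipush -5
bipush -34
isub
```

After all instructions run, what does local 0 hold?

-18

bipush 10  → [10]
dup        → [10, 10]
irem       → [0]
bipush -4  → [0, -4]
iadd       → [-4]
bipush 14  → [-4, 14]
isub       → [-18]
bipush 2   → [-18, 2]
swap       → [2, -18]
bipush 5   → [2, -18, 5]
swap       → [2, 5, -18]
istore 0   → [2, 5]
bipush -5  → [2, 5, -5]
bipush -34 → [2, 5, -5, -34]
isub       → [2, 5, 29]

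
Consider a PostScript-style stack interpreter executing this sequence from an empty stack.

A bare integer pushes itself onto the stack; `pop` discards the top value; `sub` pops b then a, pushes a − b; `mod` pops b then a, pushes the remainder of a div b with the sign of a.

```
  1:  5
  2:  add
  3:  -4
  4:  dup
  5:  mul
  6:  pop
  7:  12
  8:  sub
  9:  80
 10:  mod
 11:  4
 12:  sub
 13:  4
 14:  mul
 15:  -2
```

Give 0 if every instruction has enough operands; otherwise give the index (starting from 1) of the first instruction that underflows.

5 -> 5
add  — needs 2 operands, stack has 1 → underflow

2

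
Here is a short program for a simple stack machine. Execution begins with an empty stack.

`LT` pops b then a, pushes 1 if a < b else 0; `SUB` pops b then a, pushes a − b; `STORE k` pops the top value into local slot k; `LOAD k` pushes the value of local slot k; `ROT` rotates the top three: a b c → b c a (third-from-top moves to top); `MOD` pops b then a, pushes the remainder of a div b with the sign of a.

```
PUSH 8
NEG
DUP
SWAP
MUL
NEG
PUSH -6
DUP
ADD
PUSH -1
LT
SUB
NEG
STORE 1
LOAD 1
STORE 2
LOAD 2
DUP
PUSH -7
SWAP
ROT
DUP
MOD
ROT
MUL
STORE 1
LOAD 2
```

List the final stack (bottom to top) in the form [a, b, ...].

[65, 65]

PUSH 8  : 8
NEG     : -8
DUP     : -8 -8
SWAP    : -8 -8
MUL     : 64
NEG     : -64
PUSH -6 : -64 -6
DUP     : -64 -6 -6
ADD     : -64 -12
PUSH -1 : -64 -12 -1
LT      : -64 1
SUB     : -65
NEG     : 65
STORE 1 : (empty)
LOAD 1  : 65
STORE 2 : (empty)
LOAD 2  : 65
DUP     : 65 65
PUSH -7 : 65 65 -7
SWAP    : 65 -7 65
ROT     : -7 65 65
DUP     : -7 65 65 65
MOD     : -7 65 0
ROT     : 65 0 -7
MUL     : 65 0
STORE 1 : 65
LOAD 2  : 65 65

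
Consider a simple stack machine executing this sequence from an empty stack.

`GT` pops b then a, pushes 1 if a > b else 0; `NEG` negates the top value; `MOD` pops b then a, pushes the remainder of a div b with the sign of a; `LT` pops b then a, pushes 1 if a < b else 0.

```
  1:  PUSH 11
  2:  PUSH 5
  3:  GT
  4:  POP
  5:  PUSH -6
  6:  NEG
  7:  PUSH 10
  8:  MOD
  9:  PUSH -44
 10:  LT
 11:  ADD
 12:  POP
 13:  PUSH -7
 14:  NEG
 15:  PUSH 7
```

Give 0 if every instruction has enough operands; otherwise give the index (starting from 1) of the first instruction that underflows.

11

PUSH 11  -> [11]
PUSH 5   -> [11, 5]
GT       -> [1]
POP      -> []
PUSH -6  -> [-6]
NEG      -> [6]
PUSH 10  -> [6, 10]
MOD      -> [6]
PUSH -44 -> [6, -44]
LT       -> [0]
ADD  — needs 2 operands, stack has 1 → underflow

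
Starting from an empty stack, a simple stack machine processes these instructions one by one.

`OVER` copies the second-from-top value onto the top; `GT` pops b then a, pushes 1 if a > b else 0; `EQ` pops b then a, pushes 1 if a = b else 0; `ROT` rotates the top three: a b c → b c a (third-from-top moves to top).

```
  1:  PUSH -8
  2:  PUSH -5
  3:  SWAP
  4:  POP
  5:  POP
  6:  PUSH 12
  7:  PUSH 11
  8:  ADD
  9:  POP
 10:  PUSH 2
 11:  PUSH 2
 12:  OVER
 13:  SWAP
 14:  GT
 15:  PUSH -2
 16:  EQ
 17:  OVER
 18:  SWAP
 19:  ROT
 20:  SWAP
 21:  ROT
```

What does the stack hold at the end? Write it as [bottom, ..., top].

[2, 0, 2]

PUSH -8 -> -8
PUSH -5 -> -8 -5
SWAP    -> -5 -8
POP     -> -5
POP     -> (empty)
PUSH 12 -> 12
PUSH 11 -> 12 11
ADD     -> 23
POP     -> (empty)
PUSH 2  -> 2
PUSH 2  -> 2 2
OVER    -> 2 2 2
SWAP    -> 2 2 2
GT      -> 2 0
PUSH -2 -> 2 0 -2
EQ      -> 2 0
OVER    -> 2 0 2
SWAP    -> 2 2 0
ROT     -> 2 0 2
SWAP    -> 2 2 0
ROT     -> 2 0 2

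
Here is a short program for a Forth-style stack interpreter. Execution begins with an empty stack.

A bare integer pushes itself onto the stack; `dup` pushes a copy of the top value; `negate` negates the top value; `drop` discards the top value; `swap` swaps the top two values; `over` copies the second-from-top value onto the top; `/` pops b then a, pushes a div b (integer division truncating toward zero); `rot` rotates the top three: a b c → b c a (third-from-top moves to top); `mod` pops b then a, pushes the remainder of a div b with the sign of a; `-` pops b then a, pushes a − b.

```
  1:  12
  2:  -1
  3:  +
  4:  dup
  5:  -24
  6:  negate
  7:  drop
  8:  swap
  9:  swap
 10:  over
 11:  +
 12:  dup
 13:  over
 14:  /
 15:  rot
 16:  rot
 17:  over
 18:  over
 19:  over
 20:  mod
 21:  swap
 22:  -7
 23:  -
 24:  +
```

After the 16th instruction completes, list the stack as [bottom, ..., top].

[1, 11, 22]

12     -> 12
-1     -> 12 -1
+      -> 11
dup    -> 11 11
-24    -> 11 11 -24
negate -> 11 11 24
drop   -> 11 11
swap   -> 11 11
swap   -> 11 11
over   -> 11 11 11
+      -> 11 22
dup    -> 11 22 22
over   -> 11 22 22 22
/      -> 11 22 1
rot    -> 22 1 11
rot    -> 1 11 22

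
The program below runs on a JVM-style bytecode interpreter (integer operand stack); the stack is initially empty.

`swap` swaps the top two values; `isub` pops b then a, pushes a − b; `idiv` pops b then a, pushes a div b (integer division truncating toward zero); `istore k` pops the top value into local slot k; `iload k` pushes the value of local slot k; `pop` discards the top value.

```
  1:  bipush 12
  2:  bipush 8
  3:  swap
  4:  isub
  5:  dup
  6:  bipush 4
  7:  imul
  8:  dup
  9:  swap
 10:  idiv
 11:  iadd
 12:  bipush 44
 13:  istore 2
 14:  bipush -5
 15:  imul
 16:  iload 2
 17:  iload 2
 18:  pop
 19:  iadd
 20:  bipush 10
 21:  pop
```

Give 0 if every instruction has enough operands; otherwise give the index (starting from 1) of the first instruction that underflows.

0

bipush 12 -> 12
bipush 8  -> 12 8
swap      -> 8 12
isub      -> -4
dup       -> -4 -4
bipush 4  -> -4 -4 4
imul      -> -4 -16
dup       -> -4 -16 -16
swap      -> -4 -16 -16
idiv      -> -4 1
iadd      -> -3
bipush 44 -> -3 44
istore 2  -> -3
bipush -5 -> -3 -5
imul      -> 15
iload 2   -> 15 44
iload 2   -> 15 44 44
pop       -> 15 44
iadd      -> 59
bipush 10 -> 59 10
pop       -> 59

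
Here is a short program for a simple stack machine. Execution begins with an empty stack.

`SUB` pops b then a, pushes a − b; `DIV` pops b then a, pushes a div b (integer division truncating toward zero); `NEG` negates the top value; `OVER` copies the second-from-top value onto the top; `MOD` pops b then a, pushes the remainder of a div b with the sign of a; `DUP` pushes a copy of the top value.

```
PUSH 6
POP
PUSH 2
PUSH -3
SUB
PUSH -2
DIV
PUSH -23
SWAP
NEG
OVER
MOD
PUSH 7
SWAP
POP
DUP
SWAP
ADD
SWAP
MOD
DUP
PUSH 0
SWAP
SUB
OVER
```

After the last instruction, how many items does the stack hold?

PUSH 6   : [6]
POP      : []
PUSH 2   : [2]
PUSH -3  : [2, -3]
SUB      : [5]
PUSH -2  : [5, -2]
DIV      : [-2]
PUSH -23 : [-2, -23]
SWAP     : [-23, -2]
NEG      : [-23, 2]
OVER     : [-23, 2, -23]
MOD      : [-23, 2]
PUSH 7   : [-23, 2, 7]
SWAP     : [-23, 7, 2]
POP      : [-23, 7]
DUP      : [-23, 7, 7]
SWAP     : [-23, 7, 7]
ADD      : [-23, 14]
SWAP     : [14, -23]
MOD      : [14]
DUP      : [14, 14]
PUSH 0   : [14, 14, 0]
SWAP     : [14, 0, 14]
SUB      : [14, -14]
OVER     : [14, -14, 14]

3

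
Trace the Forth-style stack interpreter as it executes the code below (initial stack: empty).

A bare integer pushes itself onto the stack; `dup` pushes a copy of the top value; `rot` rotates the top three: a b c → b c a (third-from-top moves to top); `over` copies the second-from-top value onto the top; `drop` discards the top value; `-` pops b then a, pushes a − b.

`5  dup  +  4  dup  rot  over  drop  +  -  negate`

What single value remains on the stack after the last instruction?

10

5      -> [5]
dup    -> [5, 5]
+      -> [10]
4      -> [10, 4]
dup    -> [10, 4, 4]
rot    -> [4, 4, 10]
over   -> [4, 4, 10, 4]
drop   -> [4, 4, 10]
+      -> [4, 14]
-      -> [-10]
negate -> [10]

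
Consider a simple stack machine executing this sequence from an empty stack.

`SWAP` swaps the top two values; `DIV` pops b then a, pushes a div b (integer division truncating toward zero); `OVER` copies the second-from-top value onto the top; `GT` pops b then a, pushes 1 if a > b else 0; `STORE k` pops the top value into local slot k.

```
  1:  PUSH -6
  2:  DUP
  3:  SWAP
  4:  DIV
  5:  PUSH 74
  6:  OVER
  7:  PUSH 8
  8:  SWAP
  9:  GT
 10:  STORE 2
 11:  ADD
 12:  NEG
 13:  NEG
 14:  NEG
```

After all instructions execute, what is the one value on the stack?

PUSH -6 -> -6
DUP     -> -6 -6
SWAP    -> -6 -6
DIV     -> 1
PUSH 74 -> 1 74
OVER    -> 1 74 1
PUSH 8  -> 1 74 1 8
SWAP    -> 1 74 8 1
GT      -> 1 74 1
STORE 2 -> 1 74
ADD     -> 75
NEG     -> -75
NEG     -> 75
NEG     -> -75

-75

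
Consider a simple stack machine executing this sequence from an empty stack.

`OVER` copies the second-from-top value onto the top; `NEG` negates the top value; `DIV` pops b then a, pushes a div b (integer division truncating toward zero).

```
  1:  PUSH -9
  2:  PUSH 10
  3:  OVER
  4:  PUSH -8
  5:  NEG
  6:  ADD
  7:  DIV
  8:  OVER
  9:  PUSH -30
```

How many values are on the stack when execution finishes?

4

PUSH -9   -9
PUSH 10   -9 10
OVER      -9 10 -9
PUSH -8   -9 10 -9 -8
NEG       -9 10 -9 8
ADD       -9 10 -1
DIV       -9 -10
OVER      -9 -10 -9
PUSH -30  -9 -10 -9 -30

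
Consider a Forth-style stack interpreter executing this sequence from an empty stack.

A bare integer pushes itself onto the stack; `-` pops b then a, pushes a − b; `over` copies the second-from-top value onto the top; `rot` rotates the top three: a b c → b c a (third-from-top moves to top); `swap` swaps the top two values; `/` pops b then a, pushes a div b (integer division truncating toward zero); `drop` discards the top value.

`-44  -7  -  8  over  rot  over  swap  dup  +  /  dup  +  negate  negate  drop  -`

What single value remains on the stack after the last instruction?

-44     [-44]
-7      [-44, -7]
-       [-37]
8       [-37, 8]
over    [-37, 8, -37]
rot     [8, -37, -37]
over    [8, -37, -37, -37]
swap    [8, -37, -37, -37]
dup     [8, -37, -37, -37, -37]
+       [8, -37, -37, -74]
/       [8, -37, 0]
dup     [8, -37, 0, 0]
+       [8, -37, 0]
negate  [8, -37, 0]
negate  [8, -37, 0]
drop    [8, -37]
-       [45]

45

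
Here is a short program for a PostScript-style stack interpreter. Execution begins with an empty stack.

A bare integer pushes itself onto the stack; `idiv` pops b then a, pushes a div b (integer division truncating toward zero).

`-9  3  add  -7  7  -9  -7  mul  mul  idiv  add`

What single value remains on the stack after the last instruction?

-6

-9    -9
3     -9 3
add   -6
-7    -6 -7
7     -6 -7 7
-9    -6 -7 7 -9
-7    -6 -7 7 -9 -7
mul   -6 -7 7 63
mul   -6 -7 441
idiv  -6 0
add   -6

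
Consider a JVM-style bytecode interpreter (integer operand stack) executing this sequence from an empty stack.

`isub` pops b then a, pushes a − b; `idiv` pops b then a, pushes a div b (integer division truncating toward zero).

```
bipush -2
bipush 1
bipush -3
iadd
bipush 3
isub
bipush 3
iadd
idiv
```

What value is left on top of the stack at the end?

1

bipush -2 → -2
bipush 1  → -2 1
bipush -3 → -2 1 -3
iadd      → -2 -2
bipush 3  → -2 -2 3
isub      → -2 -5
bipush 3  → -2 -5 3
iadd      → -2 -2
idiv      → 1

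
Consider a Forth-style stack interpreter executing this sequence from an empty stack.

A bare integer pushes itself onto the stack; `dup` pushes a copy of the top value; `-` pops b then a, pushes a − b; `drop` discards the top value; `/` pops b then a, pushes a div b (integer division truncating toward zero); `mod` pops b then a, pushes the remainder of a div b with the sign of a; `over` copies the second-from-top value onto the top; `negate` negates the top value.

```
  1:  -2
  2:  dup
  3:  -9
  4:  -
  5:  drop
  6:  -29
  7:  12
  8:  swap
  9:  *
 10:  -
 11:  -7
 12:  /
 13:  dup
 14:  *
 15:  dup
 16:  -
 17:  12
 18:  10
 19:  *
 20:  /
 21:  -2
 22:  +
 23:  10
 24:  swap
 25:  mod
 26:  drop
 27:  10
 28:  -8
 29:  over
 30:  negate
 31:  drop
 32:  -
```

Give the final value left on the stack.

18

-2     → -2
dup    → -2 -2
-9     → -2 -2 -9
-      → -2 7
drop   → -2
-29    → -2 -29
12     → -2 -29 12
swap   → -2 12 -29
*      → -2 -348
-      → 346
-7     → 346 -7
/      → -49
dup    → -49 -49
*      → 2401
dup    → 2401 2401
-      → 0
12     → 0 12
10     → 0 12 10
*      → 0 120
/      → 0
-2     → 0 -2
+      → -2
10     → -2 10
swap   → 10 -2
mod    → 0
drop   → (empty)
10     → 10
-8     → 10 -8
over   → 10 -8 10
negate → 10 -8 -10
drop   → 10 -8
-      → 18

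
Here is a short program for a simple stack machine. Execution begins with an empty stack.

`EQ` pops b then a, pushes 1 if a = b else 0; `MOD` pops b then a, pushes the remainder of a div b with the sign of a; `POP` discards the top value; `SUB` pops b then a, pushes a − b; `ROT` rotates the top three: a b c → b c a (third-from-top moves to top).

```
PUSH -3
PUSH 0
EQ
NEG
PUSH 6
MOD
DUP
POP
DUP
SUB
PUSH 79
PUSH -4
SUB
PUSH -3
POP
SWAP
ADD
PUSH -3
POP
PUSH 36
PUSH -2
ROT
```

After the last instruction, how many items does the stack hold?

PUSH -3 → [-3]
PUSH 0  → [-3, 0]
EQ      → [0]
NEG     → [0]
PUSH 6  → [0, 6]
MOD     → [0]
DUP     → [0, 0]
POP     → [0]
DUP     → [0, 0]
SUB     → [0]
PUSH 79 → [0, 79]
PUSH -4 → [0, 79, -4]
SUB     → [0, 83]
PUSH -3 → [0, 83, -3]
POP     → [0, 83]
SWAP    → [83, 0]
ADD     → [83]
PUSH -3 → [83, -3]
POP     → [83]
PUSH 36 → [83, 36]
PUSH -2 → [83, 36, -2]
ROT     → [36, -2, 83]

3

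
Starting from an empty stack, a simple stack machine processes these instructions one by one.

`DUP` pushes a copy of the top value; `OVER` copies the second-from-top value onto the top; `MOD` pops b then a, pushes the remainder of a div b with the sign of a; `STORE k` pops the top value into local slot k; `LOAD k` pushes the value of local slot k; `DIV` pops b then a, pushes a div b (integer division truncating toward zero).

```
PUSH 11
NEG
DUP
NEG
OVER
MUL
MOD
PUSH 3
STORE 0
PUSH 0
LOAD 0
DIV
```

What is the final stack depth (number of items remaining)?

PUSH 11  [11]
NEG      [-11]
DUP      [-11, -11]
NEG      [-11, 11]
OVER     [-11, 11, -11]
MUL      [-11, -121]
MOD      [-11]
PUSH 3   [-11, 3]
STORE 0  [-11]
PUSH 0   [-11, 0]
LOAD 0   [-11, 0, 3]
DIV      [-11, 0]

2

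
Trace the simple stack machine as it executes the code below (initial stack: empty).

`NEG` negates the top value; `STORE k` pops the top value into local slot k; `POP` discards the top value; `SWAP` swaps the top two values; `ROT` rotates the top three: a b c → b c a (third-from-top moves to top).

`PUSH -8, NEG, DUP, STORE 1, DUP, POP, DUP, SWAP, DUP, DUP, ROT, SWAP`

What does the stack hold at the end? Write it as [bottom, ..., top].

PUSH -8 → [-8]
NEG     → [8]
DUP     → [8, 8]
STORE 1 → [8]
DUP     → [8, 8]
POP     → [8]
DUP     → [8, 8]
SWAP    → [8, 8]
DUP     → [8, 8, 8]
DUP     → [8, 8, 8, 8]
ROT     → [8, 8, 8, 8]
SWAP    → [8, 8, 8, 8]

[8, 8, 8, 8]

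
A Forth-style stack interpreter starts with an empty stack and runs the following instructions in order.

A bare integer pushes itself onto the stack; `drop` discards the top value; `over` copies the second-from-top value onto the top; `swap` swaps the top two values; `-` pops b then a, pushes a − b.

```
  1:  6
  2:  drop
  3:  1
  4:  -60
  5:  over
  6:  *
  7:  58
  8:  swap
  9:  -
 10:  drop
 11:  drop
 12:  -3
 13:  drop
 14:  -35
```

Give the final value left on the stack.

6    : [6]
drop : []
1    : [1]
-60  : [1, -60]
over : [1, -60, 1]
*    : [1, -60]
58   : [1, -60, 58]
swap : [1, 58, -60]
-    : [1, 118]
drop : [1]
drop : []
-3   : [-3]
drop : []
-35  : [-35]

-35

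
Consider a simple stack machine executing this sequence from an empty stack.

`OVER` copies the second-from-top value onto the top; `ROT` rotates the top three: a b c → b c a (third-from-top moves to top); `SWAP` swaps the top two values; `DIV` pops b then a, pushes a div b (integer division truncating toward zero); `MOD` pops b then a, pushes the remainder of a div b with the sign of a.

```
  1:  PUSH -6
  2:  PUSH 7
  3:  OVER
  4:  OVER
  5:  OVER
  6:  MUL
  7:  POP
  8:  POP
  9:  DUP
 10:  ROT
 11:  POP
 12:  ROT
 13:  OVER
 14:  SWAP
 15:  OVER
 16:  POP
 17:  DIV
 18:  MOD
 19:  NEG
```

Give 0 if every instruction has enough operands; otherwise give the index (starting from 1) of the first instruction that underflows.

PUSH -6  -6
PUSH 7   -6 7
OVER     -6 7 -6
OVER     -6 7 -6 7
OVER     -6 7 -6 7 -6
MUL      -6 7 -6 -42
POP      -6 7 -6
POP      -6 7
DUP      -6 7 7
ROT      7 7 -6
POP      7 7
ROT  — needs 3 operands, stack has 2 → underflow

12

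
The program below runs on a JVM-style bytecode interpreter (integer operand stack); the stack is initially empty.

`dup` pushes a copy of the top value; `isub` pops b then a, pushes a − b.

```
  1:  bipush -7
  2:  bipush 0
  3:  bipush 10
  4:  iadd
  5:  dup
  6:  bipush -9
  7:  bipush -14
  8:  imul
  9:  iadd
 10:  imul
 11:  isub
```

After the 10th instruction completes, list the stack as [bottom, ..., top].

[-7, 1360]

bipush -7  → [-7]
bipush 0   → [-7, 0]
bipush 10  → [-7, 0, 10]
iadd       → [-7, 10]
dup        → [-7, 10, 10]
bipush -9  → [-7, 10, 10, -9]
bipush -14 → [-7, 10, 10, -9, -14]
imul       → [-7, 10, 10, 126]
iadd       → [-7, 10, 136]
imul       → [-7, 1360]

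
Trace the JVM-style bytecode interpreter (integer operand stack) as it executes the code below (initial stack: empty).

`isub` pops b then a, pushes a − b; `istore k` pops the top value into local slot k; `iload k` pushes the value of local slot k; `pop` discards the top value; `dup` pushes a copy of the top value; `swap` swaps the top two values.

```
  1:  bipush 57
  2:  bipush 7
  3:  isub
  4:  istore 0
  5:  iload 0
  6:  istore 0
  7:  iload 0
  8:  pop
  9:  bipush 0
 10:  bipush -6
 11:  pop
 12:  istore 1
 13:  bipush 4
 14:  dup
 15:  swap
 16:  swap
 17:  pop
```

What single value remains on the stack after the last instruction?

bipush 57 : [57]
bipush 7  : [57, 7]
isub      : [50]
istore 0  : []
iload 0   : [50]
istore 0  : []
iload 0   : [50]
pop       : []
bipush 0  : [0]
bipush -6 : [0, -6]
pop       : [0]
istore 1  : []
bipush 4  : [4]
dup       : [4, 4]
swap      : [4, 4]
swap      : [4, 4]
pop       : [4]

4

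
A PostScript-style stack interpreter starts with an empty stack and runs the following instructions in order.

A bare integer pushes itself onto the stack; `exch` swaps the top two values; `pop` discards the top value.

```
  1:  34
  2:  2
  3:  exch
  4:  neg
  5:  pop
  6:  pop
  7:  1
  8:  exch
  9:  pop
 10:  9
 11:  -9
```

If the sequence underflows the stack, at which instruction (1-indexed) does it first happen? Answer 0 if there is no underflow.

34   : [34]
2    : [34, 2]
exch : [2, 34]
neg  : [2, -34]
pop  : [2]
pop  : []
1    : [1]
exch  — needs 2 operands, stack has 1 → underflow

8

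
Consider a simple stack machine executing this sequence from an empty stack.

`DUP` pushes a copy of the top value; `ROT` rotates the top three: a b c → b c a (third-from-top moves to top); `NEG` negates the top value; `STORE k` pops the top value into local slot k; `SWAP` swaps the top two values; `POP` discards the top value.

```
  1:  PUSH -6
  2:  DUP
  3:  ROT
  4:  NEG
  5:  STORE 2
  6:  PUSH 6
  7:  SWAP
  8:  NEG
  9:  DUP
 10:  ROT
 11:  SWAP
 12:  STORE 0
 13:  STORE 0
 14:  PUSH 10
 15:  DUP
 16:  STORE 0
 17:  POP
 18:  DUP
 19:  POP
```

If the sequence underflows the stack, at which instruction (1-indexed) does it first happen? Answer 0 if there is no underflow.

3

PUSH -6 -> [-6]
DUP     -> [-6, -6]
ROT  — needs 3 operands, stack has 2 → underflow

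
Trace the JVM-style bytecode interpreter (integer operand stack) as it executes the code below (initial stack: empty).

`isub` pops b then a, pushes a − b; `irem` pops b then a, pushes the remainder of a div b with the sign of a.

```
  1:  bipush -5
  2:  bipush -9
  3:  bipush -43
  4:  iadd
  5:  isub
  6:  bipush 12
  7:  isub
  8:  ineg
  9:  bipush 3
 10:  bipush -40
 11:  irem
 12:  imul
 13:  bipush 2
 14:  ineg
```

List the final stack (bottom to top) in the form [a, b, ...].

[-105, -2]

bipush -5   -5
bipush -9   -5 -9
bipush -43  -5 -9 -43
iadd        -5 -52
isub        47
bipush 12   47 12
isub        35
ineg        -35
bipush 3    -35 3
bipush -40  -35 3 -40
irem        -35 3
imul        -105
bipush 2    -105 2
ineg        -105 -2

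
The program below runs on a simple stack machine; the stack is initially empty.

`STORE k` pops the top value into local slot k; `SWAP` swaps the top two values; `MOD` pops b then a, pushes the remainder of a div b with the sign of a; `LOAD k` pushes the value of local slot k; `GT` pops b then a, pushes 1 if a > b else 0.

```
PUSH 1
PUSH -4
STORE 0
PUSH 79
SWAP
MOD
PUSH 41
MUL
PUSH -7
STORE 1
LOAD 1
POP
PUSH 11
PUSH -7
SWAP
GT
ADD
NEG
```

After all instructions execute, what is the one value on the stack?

PUSH 1  -> 1
PUSH -4 -> 1 -4
STORE 0 -> 1
PUSH 79 -> 1 79
SWAP    -> 79 1
MOD     -> 0
PUSH 41 -> 0 41
MUL     -> 0
PUSH -7 -> 0 -7
STORE 1 -> 0
LOAD 1  -> 0 -7
POP     -> 0
PUSH 11 -> 0 11
PUSH -7 -> 0 11 -7
SWAP    -> 0 -7 11
GT      -> 0 0
ADD     -> 0
NEG     -> 0

0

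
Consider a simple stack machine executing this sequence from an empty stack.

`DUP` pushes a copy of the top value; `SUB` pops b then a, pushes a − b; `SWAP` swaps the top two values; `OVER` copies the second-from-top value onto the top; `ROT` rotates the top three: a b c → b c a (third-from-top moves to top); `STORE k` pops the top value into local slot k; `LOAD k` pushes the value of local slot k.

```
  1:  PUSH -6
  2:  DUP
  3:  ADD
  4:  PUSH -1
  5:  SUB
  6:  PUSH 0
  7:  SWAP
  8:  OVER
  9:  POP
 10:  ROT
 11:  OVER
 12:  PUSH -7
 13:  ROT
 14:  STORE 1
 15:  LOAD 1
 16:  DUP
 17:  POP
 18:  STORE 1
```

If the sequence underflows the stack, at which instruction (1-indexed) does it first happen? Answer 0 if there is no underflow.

PUSH -6  -6
DUP      -6 -6
ADD      -12
PUSH -1  -12 -1
SUB      -11
PUSH 0   -11 0
SWAP     0 -11
OVER     0 -11 0
POP      0 -11
ROT  — needs 3 operands, stack has 2 → underflow

10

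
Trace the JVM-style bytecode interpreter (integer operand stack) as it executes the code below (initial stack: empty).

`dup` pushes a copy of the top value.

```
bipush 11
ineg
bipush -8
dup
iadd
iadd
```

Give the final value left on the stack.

-27

bipush 11 -> [11]
ineg      -> [-11]
bipush -8 -> [-11, -8]
dup       -> [-11, -8, -8]
iadd      -> [-11, -16]
iadd      -> [-27]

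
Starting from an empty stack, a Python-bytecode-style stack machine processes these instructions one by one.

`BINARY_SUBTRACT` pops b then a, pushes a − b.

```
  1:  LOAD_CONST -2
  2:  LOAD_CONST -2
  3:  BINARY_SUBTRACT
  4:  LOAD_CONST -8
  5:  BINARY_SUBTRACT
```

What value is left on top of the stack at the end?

8

LOAD_CONST -2    [-2]
LOAD_CONST -2    [-2, -2]
BINARY_SUBTRACT  [0]
LOAD_CONST -8    [0, -8]
BINARY_SUBTRACT  [8]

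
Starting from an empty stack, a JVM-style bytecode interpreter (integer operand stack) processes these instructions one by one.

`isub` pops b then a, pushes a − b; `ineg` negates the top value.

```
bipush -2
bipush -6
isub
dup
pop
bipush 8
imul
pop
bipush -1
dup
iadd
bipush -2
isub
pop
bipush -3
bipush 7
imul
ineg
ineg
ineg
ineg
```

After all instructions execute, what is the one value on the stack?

bipush -2 -> [-2]
bipush -6 -> [-2, -6]
isub      -> [4]
dup       -> [4, 4]
pop       -> [4]
bipush 8  -> [4, 8]
imul      -> [32]
pop       -> []
bipush -1 -> [-1]
dup       -> [-1, -1]
iadd      -> [-2]
bipush -2 -> [-2, -2]
isub      -> [0]
pop       -> []
bipush -3 -> [-3]
bipush 7  -> [-3, 7]
imul      -> [-21]
ineg      -> [21]
ineg      -> [-21]
ineg      -> [21]
ineg      -> [-21]

-21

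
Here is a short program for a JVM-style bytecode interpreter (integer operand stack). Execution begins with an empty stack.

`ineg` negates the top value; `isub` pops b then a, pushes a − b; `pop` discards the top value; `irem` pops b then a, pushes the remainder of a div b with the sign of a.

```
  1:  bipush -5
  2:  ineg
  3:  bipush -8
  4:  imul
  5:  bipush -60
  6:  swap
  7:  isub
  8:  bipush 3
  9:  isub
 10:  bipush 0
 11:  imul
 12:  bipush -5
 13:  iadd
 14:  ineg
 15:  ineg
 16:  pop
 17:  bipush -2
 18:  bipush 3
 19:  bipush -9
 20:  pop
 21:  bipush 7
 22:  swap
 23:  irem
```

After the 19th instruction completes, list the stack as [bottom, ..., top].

bipush -5   [-5]
ineg        [5]
bipush -8   [5, -8]
imul        [-40]
bipush -60  [-40, -60]
swap        [-60, -40]
isub        [-20]
bipush 3    [-20, 3]
isub        [-23]
bipush 0    [-23, 0]
imul        [0]
bipush -5   [0, -5]
iadd        [-5]
ineg        [5]
ineg        [-5]
pop         []
bipush -2   [-2]
bipush 3    [-2, 3]
bipush -9   [-2, 3, -9]

[-2, 3, -9]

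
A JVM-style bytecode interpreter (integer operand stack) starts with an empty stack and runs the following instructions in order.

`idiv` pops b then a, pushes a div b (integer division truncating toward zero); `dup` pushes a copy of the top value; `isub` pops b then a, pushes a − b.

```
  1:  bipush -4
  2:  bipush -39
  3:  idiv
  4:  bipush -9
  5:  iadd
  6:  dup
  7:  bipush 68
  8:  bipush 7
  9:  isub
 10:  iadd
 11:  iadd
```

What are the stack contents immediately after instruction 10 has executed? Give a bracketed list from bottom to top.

bipush -4  → [-4]
bipush -39 → [-4, -39]
idiv       → [0]
bipush -9  → [0, -9]
iadd       → [-9]
dup        → [-9, -9]
bipush 68  → [-9, -9, 68]
bipush 7   → [-9, -9, 68, 7]
isub       → [-9, -9, 61]
iadd       → [-9, 52]

[-9, 52]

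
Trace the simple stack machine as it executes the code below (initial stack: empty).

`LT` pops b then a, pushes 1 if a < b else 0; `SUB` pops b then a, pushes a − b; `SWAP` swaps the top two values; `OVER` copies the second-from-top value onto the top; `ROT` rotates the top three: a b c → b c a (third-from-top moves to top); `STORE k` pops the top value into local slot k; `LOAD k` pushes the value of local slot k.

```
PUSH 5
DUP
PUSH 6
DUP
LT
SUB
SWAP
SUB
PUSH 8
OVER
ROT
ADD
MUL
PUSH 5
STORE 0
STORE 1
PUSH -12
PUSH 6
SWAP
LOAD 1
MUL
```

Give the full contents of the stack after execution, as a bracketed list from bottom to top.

PUSH 5    5
DUP       5 5
PUSH 6    5 5 6
DUP       5 5 6 6
LT        5 5 0
SUB       5 5
SWAP      5 5
SUB       0
PUSH 8    0 8
OVER      0 8 0
ROT       8 0 0
ADD       8 0
MUL       0
PUSH 5    0 5
STORE 0   0
STORE 1   (empty)
PUSH -12  -12
PUSH 6    -12 6
SWAP      6 -12
LOAD 1    6 -12 0
MUL       6 0

[6, 0]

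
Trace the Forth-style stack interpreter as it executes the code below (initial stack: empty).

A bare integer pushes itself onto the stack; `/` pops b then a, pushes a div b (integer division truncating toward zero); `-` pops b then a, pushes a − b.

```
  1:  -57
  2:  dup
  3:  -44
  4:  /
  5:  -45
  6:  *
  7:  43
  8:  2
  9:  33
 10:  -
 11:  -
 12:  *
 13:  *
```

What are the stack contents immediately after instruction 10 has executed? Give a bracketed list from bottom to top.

-57 : -57
dup : -57 -57
-44 : -57 -57 -44
/   : -57 1
-45 : -57 1 -45
*   : -57 -45
43  : -57 -45 43
2   : -57 -45 43 2
33  : -57 -45 43 2 33
-   : -57 -45 43 -31

[-57, -45, 43, -31]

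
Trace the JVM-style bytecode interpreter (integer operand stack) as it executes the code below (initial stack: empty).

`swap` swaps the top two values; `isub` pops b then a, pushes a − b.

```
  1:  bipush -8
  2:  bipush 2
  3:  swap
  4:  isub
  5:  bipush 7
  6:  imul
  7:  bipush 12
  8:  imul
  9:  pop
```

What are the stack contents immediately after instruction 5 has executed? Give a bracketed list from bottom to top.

bipush -8 → -8
bipush 2  → -8 2
swap      → 2 -8
isub      → 10
bipush 7  → 10 7

[10, 7]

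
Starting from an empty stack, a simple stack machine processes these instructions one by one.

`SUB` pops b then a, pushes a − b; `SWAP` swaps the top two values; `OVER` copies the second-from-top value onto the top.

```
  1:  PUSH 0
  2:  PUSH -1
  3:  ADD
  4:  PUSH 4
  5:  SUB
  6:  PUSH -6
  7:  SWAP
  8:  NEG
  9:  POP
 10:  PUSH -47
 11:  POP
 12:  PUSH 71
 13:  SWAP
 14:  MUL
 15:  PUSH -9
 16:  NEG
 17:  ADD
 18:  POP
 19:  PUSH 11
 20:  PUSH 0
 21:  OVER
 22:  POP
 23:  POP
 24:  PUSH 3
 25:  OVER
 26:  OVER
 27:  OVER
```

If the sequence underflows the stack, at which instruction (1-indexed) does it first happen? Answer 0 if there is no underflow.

PUSH 0   -> [0]
PUSH -1  -> [0, -1]
ADD      -> [-1]
PUSH 4   -> [-1, 4]
SUB      -> [-5]
PUSH -6  -> [-5, -6]
SWAP     -> [-6, -5]
NEG      -> [-6, 5]
POP      -> [-6]
PUSH -47 -> [-6, -47]
POP      -> [-6]
PUSH 71  -> [-6, 71]
SWAP     -> [71, -6]
MUL      -> [-426]
PUSH -9  -> [-426, -9]
NEG      -> [-426, 9]
ADD      -> [-417]
POP      -> []
PUSH 11  -> [11]
PUSH 0   -> [11, 0]
OVER     -> [11, 0, 11]
POP      -> [11, 0]
POP      -> [11]
PUSH 3   -> [11, 3]
OVER     -> [11, 3, 11]
OVER     -> [11, 3, 11, 3]
OVER     -> [11, 3, 11, 3, 11]

0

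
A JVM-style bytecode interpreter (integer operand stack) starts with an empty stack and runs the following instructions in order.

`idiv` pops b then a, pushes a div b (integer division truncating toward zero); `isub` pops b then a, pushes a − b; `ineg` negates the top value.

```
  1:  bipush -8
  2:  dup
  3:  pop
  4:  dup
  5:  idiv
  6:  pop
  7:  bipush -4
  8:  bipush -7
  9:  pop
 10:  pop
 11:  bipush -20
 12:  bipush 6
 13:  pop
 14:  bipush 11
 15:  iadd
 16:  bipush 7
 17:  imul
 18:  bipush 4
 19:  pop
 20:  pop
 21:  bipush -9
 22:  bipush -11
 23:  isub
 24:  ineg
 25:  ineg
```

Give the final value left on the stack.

bipush -8  : [-8]
dup        : [-8, -8]
pop        : [-8]
dup        : [-8, -8]
idiv       : [1]
pop        : []
bipush -4  : [-4]
bipush -7  : [-4, -7]
pop        : [-4]
pop        : []
bipush -20 : [-20]
bipush 6   : [-20, 6]
pop        : [-20]
bipush 11  : [-20, 11]
iadd       : [-9]
bipush 7   : [-9, 7]
imul       : [-63]
bipush 4   : [-63, 4]
pop        : [-63]
pop        : []
bipush -9  : [-9]
bipush -11 : [-9, -11]
isub       : [2]
ineg       : [-2]
ineg       : [2]

2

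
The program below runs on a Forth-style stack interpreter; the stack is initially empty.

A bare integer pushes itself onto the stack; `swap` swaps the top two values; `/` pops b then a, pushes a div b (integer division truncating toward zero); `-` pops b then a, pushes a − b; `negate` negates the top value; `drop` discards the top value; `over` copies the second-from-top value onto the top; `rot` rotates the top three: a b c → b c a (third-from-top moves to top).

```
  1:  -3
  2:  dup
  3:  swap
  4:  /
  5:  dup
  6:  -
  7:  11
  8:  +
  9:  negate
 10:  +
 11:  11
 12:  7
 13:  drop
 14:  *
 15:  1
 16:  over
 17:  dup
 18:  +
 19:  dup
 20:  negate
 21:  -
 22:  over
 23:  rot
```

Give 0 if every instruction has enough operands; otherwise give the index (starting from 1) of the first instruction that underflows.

10

-3     : [-3]
dup    : [-3, -3]
swap   : [-3, -3]
/      : [1]
dup    : [1, 1]
-      : [0]
11     : [0, 11]
+      : [11]
negate : [-11]
+  — needs 2 operands, stack has 1 → underflow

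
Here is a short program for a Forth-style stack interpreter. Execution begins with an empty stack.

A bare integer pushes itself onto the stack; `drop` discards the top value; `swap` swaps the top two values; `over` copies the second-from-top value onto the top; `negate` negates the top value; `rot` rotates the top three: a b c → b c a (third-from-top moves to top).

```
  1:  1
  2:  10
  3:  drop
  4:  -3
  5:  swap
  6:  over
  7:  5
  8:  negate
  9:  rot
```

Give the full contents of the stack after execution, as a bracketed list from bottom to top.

1      -> [1]
10     -> [1, 10]
drop   -> [1]
-3     -> [1, -3]
swap   -> [-3, 1]
over   -> [-3, 1, -3]
5      -> [-3, 1, -3, 5]
negate -> [-3, 1, -3, -5]
rot    -> [-3, -3, -5, 1]

[-3, -3, -5, 1]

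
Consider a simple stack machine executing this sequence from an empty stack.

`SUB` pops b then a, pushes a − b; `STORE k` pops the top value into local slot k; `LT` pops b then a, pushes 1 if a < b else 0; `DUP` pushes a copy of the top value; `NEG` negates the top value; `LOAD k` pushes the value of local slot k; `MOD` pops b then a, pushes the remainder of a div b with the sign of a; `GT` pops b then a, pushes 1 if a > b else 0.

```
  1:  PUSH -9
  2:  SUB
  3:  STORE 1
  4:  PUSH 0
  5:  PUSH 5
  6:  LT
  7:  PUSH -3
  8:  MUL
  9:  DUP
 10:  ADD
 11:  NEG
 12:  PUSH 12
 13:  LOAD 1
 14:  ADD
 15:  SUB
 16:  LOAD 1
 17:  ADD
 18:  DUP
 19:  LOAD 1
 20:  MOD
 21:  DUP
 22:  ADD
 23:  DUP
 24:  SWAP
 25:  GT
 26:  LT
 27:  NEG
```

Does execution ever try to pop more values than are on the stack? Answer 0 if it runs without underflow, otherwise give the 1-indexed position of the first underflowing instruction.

PUSH -9 → [-9]
SUB  — needs 2 operands, stack has 1 → underflow

2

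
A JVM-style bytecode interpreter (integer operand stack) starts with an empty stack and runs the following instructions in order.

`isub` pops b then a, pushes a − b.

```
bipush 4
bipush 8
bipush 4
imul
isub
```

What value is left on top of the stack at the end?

-28

bipush 4 : 4
bipush 8 : 4 8
bipush 4 : 4 8 4
imul     : 4 32
isub     : -28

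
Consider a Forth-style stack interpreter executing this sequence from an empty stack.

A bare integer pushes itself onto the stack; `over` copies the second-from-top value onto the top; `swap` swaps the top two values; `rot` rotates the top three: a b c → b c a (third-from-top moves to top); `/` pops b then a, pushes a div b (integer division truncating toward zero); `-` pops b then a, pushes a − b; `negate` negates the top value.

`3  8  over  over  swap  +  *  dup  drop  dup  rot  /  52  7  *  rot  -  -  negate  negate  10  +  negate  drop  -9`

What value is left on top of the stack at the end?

-9

3      : 3
8      : 3 8
over   : 3 8 3
over   : 3 8 3 8
swap   : 3 8 8 3
+      : 3 8 11
*      : 3 88
dup    : 3 88 88
drop   : 3 88
dup    : 3 88 88
rot    : 88 88 3
/      : 88 29
52     : 88 29 52
7      : 88 29 52 7
*      : 88 29 364
rot    : 29 364 88
-      : 29 276
-      : -247
negate : 247
negate : -247
10     : -247 10
+      : -237
negate : 237
drop   : (empty)
-9     : -9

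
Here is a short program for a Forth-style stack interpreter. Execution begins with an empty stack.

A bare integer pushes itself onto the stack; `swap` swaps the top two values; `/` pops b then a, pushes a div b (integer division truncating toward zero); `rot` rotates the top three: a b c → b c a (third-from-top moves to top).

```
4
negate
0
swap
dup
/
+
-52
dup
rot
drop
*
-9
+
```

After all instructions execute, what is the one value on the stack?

2695

4      : 4
negate : -4
0      : -4 0
swap   : 0 -4
dup    : 0 -4 -4
/      : 0 1
+      : 1
-52    : 1 -52
dup    : 1 -52 -52
rot    : -52 -52 1
drop   : -52 -52
*      : 2704
-9     : 2704 -9
+      : 2695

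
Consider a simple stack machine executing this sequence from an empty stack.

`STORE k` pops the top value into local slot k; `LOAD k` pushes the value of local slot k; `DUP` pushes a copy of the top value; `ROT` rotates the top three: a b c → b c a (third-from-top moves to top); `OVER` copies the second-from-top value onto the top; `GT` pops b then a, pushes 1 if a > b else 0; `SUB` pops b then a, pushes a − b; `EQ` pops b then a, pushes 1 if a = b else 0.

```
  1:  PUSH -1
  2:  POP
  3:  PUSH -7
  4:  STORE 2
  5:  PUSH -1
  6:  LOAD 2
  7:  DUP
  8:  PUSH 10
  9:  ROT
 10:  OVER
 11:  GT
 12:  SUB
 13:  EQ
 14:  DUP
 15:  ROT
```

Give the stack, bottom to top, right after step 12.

[-1, -7, 10]

PUSH -1 : -1
POP     : (empty)
PUSH -7 : -7
STORE 2 : (empty)
PUSH -1 : -1
LOAD 2  : -1 -7
DUP     : -1 -7 -7
PUSH 10 : -1 -7 -7 10
ROT     : -1 -7 10 -7
OVER    : -1 -7 10 -7 10
GT      : -1 -7 10 0
SUB     : -1 -7 10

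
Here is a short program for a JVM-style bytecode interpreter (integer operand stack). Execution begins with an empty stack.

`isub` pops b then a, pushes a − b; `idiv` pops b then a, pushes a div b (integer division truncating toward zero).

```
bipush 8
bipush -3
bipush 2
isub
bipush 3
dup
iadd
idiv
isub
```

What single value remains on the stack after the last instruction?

bipush 8  : [8]
bipush -3 : [8, -3]
bipush 2  : [8, -3, 2]
isub      : [8, -5]
bipush 3  : [8, -5, 3]
dup       : [8, -5, 3, 3]
iadd      : [8, -5, 6]
idiv      : [8, 0]
isub      : [8]

8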